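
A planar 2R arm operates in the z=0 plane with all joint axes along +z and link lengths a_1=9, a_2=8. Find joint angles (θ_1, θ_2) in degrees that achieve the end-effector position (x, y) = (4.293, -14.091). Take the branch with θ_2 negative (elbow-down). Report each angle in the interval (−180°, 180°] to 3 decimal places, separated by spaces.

cos θ_2 = (216.9861−9²−8²)/(2·9·8) = 0.4999; θ_2 = -60.0064° (elbow-down)
β = atan2(-14.0910,4.2930) = -73.0560°; ψ = atan2(-6.9286,12.9992) = -28.0578°
θ_1 = β − ψ = -44.9982°

-44.998 -60.006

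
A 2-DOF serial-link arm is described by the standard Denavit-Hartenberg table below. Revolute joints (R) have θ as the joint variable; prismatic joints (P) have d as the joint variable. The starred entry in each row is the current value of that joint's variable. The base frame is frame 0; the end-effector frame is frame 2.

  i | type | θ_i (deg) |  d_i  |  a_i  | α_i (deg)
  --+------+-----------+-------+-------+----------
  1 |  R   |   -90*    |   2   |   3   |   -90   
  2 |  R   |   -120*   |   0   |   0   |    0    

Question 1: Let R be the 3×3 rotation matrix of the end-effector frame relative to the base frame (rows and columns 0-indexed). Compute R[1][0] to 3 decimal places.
0.500

End-effector x-axis (col 0 of R) = (-0.0000,0.5000,0.8660)
R[1][0] = 0.5000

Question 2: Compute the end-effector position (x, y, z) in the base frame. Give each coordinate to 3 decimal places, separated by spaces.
after link 1: o_1 = (0.0000, -3.0000, 2.0000)
after link 2: o_2 = (0.0000, -3.0000, 2.0000)

0.000 -3.000 2.000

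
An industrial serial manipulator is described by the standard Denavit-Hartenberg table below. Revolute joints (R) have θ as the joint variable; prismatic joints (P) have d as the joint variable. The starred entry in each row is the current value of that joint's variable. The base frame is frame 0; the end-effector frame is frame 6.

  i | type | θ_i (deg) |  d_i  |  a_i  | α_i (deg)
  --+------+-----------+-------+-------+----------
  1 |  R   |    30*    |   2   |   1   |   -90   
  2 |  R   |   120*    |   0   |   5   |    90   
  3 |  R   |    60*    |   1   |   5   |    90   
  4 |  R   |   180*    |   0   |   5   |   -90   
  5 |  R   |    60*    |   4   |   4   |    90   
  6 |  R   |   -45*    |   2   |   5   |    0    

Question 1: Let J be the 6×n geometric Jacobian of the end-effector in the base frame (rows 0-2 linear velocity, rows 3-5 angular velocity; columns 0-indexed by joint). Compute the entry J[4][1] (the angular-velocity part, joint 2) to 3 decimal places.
0.866

axis z_1 = (-0.5000,0.8660,0.0000); lever o_n−o_1 = (2.4996,-0.8663,1.9281)
cross product → J_v[:, 1] = (1.6698,0.9640,-1.7316)
J_ω[:, 1] = z_1
entry J[4][1] = 0.8660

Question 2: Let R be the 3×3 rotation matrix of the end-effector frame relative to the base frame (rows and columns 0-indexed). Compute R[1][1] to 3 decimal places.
-0.129

End-effector y-axis (col 1 of R) = (-0.2241,-0.1294,0.9659)
R[1][1] = -0.1294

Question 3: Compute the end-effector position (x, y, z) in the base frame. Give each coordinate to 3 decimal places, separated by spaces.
after link 1: o_1 = (0.8660, 0.5000, 2.0000)
after link 2: o_2 = (-1.2990, -0.7500, -2.3301)
after link 3: o_3 = (-3.7966, 2.8080, -4.9952)
after link 4: o_4 = (-0.5490, -0.3170, -2.8301)
after link 5: o_5 = (-1.8170, -1.0490, 2.6340)
after link 6: o_6 = (3.3656, -0.3663, 3.9281)

3.366 -0.366 3.928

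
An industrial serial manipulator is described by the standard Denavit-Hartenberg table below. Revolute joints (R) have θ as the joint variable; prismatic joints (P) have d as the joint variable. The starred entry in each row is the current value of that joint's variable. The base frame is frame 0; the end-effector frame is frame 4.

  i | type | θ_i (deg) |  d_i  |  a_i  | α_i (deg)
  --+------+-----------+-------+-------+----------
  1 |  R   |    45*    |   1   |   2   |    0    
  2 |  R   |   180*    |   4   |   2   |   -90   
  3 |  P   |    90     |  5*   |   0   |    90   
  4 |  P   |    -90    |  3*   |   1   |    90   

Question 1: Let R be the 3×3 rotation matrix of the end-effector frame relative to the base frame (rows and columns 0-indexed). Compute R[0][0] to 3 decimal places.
End-effector x-axis (col 0 of R) = (-0.7071,0.7071,-0.0000)
R[0][0] = -0.7071

-0.707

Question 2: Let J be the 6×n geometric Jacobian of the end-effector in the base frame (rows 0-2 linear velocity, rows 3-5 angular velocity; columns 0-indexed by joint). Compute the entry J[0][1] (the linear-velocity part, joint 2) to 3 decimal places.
axis z_1 = (0.0000,0.0000,1.0000); lever o_n−o_1 = (-0.7071,-6.3640,4.0000)
cross product → J_v[:, 1] = (6.3640,-0.7071,0.0000)
J_ω[:, 1] = z_1
entry J[0][1] = 6.3640

6.364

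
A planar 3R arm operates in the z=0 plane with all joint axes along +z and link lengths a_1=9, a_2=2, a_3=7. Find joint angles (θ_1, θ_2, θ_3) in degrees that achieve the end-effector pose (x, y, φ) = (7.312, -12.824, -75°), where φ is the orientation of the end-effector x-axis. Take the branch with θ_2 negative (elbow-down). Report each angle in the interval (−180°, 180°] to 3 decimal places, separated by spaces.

-35.567 -119.987 80.554

wrist centre = target − a_3·(cos φ, sin φ) = (5.5003, -6.0625)
cos θ_2 = (67.0071−9²−2²)/(2·9·2) = -0.4998; θ_2 = -119.9870° (elbow-down)
β = atan2(-6.0625,5.5003) = -47.7839°; ψ = atan2(-1.7323,8.0004) = -12.2173°
θ_1 = β − ψ = -35.5666°
θ_3 = φ − θ_1 − θ_2 = 80.5536° (wrapped to (-180°,180°])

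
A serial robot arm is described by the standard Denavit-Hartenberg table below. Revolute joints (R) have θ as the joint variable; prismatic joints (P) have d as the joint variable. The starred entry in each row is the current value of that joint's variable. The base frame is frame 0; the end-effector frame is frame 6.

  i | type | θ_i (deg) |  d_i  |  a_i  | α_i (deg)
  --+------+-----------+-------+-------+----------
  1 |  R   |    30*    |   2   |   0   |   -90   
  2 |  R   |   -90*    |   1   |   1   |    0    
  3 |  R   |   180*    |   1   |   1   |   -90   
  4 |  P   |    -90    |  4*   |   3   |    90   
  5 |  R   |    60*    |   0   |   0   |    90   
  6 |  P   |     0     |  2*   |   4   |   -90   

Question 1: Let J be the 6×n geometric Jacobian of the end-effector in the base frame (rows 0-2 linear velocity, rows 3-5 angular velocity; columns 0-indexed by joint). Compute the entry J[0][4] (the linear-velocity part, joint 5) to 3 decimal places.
-2.000

axis z_4 = (-0.0000,-0.0000,1.0000); lever o_n−o_4 = (-4.0000,2.0000,-0.0000)
cross product → J_v[:, 4] = (-2.0000,-4.0000,-0.0000)
J_ω[:, 4] = z_4
entry J[0][4] = -2.0000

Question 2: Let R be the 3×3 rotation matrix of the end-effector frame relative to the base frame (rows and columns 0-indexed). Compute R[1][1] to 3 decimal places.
-1.000

End-effector y-axis (col 1 of R) = (-0.0000,-1.0000,-0.0000)
R[1][1] = -1.0000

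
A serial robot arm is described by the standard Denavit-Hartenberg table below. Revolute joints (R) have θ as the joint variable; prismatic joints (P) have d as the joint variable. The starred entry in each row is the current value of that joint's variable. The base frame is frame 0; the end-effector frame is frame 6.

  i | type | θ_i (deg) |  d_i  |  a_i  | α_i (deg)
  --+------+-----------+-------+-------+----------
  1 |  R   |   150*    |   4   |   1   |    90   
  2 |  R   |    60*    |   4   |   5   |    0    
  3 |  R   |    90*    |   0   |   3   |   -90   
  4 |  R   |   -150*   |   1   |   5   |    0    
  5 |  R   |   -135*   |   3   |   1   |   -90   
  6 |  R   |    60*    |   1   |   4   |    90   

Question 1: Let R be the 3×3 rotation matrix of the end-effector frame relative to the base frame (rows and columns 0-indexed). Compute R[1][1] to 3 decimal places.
0.194

End-effector y-axis (col 1 of R) = (-0.8539,0.1941,-0.4830)
R[1][1] = 0.1941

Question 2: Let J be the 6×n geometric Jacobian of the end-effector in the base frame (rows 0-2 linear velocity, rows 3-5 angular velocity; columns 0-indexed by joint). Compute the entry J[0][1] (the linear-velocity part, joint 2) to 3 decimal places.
2.690

axis z_1 = (0.5000,0.8660,0.0000); lever o_n−o_1 = (-1.4010,4.6695,3.1062)
cross product → J_v[:, 1] = (2.6901,-1.5531,3.5481)
J_ω[:, 1] = z_1
entry J[0][1] = 2.6901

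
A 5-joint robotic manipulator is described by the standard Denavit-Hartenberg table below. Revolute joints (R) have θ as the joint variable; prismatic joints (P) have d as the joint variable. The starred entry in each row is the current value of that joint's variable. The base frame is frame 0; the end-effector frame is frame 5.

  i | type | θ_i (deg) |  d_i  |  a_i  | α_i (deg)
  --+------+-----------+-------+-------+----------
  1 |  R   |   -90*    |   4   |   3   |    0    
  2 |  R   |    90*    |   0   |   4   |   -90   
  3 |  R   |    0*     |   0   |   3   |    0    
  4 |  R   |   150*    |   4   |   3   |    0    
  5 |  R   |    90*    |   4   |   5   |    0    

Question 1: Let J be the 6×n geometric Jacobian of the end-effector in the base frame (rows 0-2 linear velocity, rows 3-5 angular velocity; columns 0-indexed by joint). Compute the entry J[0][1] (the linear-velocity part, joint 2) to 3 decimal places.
-8.000

axis z_1 = (0.0000,0.0000,1.0000); lever o_n−o_1 = (1.9019,8.0000,2.8301)
cross product → J_v[:, 1] = (-8.0000,1.9019,0.0000)
J_ω[:, 1] = z_1
entry J[0][1] = -8.0000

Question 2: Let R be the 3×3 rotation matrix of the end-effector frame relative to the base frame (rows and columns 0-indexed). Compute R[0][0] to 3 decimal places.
-0.500

End-effector x-axis (col 0 of R) = (-0.5000,-0.0000,0.8660)
R[0][0] = -0.5000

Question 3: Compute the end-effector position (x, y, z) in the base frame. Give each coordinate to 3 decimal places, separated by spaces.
1.902 5.000 6.830

after link 1: o_1 = (0.0000, -3.0000, 4.0000)
after link 2: o_2 = (4.0000, -3.0000, 4.0000)
after link 3: o_3 = (7.0000, -3.0000, 4.0000)
after link 4: o_4 = (4.4019, 1.0000, 2.5000)
after link 5: o_5 = (1.9019, 5.0000, 6.8301)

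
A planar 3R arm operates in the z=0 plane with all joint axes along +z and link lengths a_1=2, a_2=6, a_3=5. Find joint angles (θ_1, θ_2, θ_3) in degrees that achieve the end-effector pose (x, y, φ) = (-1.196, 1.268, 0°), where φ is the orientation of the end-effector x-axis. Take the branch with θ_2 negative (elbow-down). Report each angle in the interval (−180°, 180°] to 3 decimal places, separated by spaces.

-119.997 -90.004 -149.999

wrist centre = target − a_3·(cos φ, sin φ) = (-6.1960, 1.2680)
cos θ_2 = (39.9982−2²−6²)/(2·2·6) = -0.0001; θ_2 = -90.0042° (elbow-down)
β = atan2(1.2680,-6.1960) = 168.4342°; ψ = atan2(-6.0000,1.9996) = -71.5688°
θ_1 = β − ψ = 240.0031°
θ_3 = φ − θ_1 − θ_2 = -149.9989° (wrapped to (-180°,180°])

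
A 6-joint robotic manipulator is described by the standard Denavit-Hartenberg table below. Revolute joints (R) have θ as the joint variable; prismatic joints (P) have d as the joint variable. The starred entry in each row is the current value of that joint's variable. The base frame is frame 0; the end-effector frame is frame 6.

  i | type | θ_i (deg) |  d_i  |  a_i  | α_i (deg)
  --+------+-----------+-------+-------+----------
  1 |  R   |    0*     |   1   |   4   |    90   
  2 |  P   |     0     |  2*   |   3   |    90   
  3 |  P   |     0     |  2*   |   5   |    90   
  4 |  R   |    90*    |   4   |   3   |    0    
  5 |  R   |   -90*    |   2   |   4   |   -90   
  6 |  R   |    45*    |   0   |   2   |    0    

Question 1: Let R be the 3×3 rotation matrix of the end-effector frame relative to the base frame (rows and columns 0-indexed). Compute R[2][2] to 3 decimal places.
-1.000

End-effector z-axis (col 2 of R) = (0.0000,-0.0000,-1.0000)
R[2][2] = -1.0000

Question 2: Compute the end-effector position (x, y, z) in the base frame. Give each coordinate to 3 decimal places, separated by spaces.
17.414 2.586 -4.000

after link 1: o_1 = (4.0000, 0.0000, 1.0000)
after link 2: o_2 = (7.0000, -2.0000, 1.0000)
after link 3: o_3 = (12.0000, -2.0000, -1.0000)
after link 4: o_4 = (12.0000, 2.0000, -4.0000)
after link 5: o_5 = (16.0000, 4.0000, -4.0000)
after link 6: o_6 = (17.4142, 2.5858, -4.0000)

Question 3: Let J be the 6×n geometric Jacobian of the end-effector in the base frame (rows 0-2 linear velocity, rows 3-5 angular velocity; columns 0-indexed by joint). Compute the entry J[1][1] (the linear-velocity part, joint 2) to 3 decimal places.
prismatic axis z_1 = (0.0000,-1.0000,0.0000)
J_v[:, 1] = z_1; J_ω[:, 1] = (0,0,0)
entry J[1][1] = -1.0000

-1.000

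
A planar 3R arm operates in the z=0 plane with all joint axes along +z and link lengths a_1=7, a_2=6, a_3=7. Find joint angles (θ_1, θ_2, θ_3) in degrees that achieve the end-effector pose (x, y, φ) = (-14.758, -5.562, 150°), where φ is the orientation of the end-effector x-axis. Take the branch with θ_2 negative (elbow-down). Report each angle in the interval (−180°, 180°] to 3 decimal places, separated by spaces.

wrist centre = target − a_3·(cos φ, sin φ) = (-8.6958, -9.0620)
cos θ_2 = (157.7372−7²−6²)/(2·7·6) = 0.8659; θ_2 = -30.0122° (elbow-down)
β = atan2(-9.0620,-8.6958) = -133.8187°; ψ = atan2(-3.0011,12.1955) = -13.8248°
θ_1 = β − ψ = -119.9939°
θ_3 = φ − θ_1 − θ_2 = -59.9939° (wrapped to (-180°,180°])

-119.994 -30.012 -59.994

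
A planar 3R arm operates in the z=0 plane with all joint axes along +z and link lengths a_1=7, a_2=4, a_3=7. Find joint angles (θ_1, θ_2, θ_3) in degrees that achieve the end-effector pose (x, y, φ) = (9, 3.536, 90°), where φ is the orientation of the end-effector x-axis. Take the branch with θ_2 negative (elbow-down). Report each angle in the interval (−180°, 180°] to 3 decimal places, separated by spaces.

wrist centre = target − a_3·(cos φ, sin φ) = (9.0000, -3.4640)
cos θ_2 = (92.9993−7²−4²)/(2·7·4) = 0.5000; θ_2 = -60.0008° (elbow-down)
β = atan2(-3.4640,9.0000) = -21.0512°; ψ = atan2(-3.4641,8.9999) = -21.0520°
θ_1 = β − ψ = 0.0008°
θ_3 = φ − θ_1 − θ_2 = 150.0000° (wrapped to (-180°,180°])

0.001 -60.001 150.000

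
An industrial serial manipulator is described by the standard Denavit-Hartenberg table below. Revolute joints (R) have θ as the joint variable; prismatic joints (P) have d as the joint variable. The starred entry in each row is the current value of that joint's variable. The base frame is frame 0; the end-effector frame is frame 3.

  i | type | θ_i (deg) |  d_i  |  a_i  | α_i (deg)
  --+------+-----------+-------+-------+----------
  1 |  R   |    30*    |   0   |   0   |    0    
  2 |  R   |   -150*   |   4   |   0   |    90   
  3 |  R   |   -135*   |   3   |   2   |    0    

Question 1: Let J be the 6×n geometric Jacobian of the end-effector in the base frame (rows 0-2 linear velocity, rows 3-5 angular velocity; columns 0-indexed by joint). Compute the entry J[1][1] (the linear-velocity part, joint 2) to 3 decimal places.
-1.891

axis z_1 = (0.0000,0.0000,1.0000); lever o_n−o_1 = (-1.8910,2.7247,2.5858)
cross product → J_v[:, 1] = (-2.7247,-1.8910,0.0000)
J_ω[:, 1] = z_1
entry J[1][1] = -1.8910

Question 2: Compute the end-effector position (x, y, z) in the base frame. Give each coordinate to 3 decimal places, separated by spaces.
after link 1: o_1 = (0.0000, 0.0000, 0.0000)
after link 2: o_2 = (0.0000, 0.0000, 4.0000)
after link 3: o_3 = (-1.8910, 2.7247, 2.5858)

-1.891 2.725 2.586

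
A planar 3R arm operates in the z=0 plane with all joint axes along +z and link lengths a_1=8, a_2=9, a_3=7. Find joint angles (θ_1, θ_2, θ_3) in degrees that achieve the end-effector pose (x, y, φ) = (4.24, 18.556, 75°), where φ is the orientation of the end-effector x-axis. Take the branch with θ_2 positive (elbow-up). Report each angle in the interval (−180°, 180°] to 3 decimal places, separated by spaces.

30.002 89.997 -44.999

wrist centre = target − a_3·(cos φ, sin φ) = (2.4283, 11.7945)
cos θ_2 = (145.0072−8²−9²)/(2·8·9) = 0.0000; θ_2 = 89.9972° (elbow-up)
β = atan2(11.7945,2.4283) = 78.3664°; ψ = atan2(9.0000,8.0004) = 48.3649°
θ_1 = β − ψ = 30.0016°
θ_3 = φ − θ_1 − θ_2 = -44.9987° (wrapped to (-180°,180°])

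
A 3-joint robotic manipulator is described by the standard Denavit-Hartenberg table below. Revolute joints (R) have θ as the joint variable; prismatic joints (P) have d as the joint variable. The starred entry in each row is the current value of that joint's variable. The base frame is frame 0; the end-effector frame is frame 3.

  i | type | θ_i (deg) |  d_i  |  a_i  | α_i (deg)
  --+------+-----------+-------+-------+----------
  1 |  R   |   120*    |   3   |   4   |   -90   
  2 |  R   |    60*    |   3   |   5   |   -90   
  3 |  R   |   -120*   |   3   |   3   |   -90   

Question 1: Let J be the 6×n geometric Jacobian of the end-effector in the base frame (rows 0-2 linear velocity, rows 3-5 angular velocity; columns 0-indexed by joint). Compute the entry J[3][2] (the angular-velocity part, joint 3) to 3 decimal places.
axis z_2 = (0.4330,-0.7500,-0.5000); lever o_n−o_2 = (-0.5760,-4.1986,-0.2010)
cross product → J_v[:, 2] = (-1.9486,0.3750,-2.2500)
J_ω[:, 2] = z_2
entry J[3][2] = 0.4330

0.433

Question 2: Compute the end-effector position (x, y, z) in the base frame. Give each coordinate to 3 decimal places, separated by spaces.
after link 1: o_1 = (-2.0000, 3.4641, 3.0000)
after link 2: o_2 = (-5.8481, 4.1292, -1.3301)
after link 3: o_3 = (-6.4240, -0.0694, -1.5311)

-6.424 -0.069 -1.531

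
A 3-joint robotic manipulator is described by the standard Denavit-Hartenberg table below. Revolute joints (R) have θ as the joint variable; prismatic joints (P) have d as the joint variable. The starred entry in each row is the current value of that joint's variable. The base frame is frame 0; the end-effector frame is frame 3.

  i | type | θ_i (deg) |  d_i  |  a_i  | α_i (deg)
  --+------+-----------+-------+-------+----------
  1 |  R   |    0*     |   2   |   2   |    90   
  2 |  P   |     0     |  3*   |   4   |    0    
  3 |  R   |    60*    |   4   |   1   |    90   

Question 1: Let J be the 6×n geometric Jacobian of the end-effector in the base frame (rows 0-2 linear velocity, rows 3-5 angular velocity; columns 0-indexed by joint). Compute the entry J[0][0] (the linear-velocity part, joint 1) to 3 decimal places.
7.000

axis z_0 = ẑ; lever o_n−o_0 = (6.5000,-7.0000,2.8660)
cross product → J_v[:, 0] = (7.0000,6.5000,-0.0000)
J_ω[:, 0] = z_0
entry J[0][0] = 7.0000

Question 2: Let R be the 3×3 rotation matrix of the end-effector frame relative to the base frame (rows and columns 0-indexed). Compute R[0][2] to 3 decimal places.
End-effector z-axis (col 2 of R) = (0.8660,-0.0000,-0.5000)
R[0][2] = 0.8660

0.866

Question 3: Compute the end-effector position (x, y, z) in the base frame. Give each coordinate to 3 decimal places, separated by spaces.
6.500 -7.000 2.866

after link 1: o_1 = (2.0000, 0.0000, 2.0000)
after link 2: o_2 = (6.0000, -3.0000, 2.0000)
after link 3: o_3 = (6.5000, -7.0000, 2.8660)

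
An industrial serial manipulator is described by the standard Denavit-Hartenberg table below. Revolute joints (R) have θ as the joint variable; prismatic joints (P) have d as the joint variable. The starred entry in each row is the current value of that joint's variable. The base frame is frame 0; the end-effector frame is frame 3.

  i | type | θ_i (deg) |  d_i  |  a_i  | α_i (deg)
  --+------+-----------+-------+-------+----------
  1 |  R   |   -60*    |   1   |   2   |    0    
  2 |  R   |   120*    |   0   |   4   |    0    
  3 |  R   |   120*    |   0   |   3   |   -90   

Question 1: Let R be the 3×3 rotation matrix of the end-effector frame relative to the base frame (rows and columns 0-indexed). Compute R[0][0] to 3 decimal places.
End-effector x-axis (col 0 of R) = (-1.0000,0.0000,0.0000)
R[0][0] = -1.0000

-1.000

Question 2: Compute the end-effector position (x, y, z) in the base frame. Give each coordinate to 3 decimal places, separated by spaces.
0.000 1.732 1.000

after link 1: o_1 = (1.0000, -1.7321, 1.0000)
after link 2: o_2 = (3.0000, 1.7321, 1.0000)
after link 3: o_3 = (0.0000, 1.7321, 1.0000)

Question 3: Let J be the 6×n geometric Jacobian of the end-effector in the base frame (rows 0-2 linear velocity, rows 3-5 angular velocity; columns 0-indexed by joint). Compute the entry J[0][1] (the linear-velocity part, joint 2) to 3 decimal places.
axis z_1 = (0.0000,0.0000,1.0000); lever o_n−o_1 = (-1.0000,3.4641,0.0000)
cross product → J_v[:, 1] = (-3.4641,-1.0000,0.0000)
J_ω[:, 1] = z_1
entry J[0][1] = -3.4641

-3.464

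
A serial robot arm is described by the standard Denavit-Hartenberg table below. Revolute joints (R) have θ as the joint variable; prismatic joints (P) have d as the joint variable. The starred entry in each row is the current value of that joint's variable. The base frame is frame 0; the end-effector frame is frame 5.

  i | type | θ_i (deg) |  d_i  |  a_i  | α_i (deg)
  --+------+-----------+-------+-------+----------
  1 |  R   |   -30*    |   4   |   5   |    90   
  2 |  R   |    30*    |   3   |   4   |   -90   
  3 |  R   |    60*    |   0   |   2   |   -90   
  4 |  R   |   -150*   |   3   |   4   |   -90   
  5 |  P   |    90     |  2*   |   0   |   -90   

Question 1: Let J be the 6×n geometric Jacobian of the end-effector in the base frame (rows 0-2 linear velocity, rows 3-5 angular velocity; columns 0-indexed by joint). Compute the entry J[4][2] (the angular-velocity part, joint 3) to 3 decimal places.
0.250

axis z_2 = (-0.4330,0.2500,0.8660); lever o_n−o_2 = (-3.1896,3.1095,1.8170)
cross product → J_v[:, 2] = (-2.2386,-1.9755,-0.5490)
J_ω[:, 2] = z_2
entry J[4][2] = 0.2500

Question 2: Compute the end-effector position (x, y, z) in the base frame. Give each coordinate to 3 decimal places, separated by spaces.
2.641 -3.721 7.817

after link 1: o_1 = (4.3301, -2.5000, 4.0000)
after link 2: o_2 = (5.8301, -6.8301, 6.0000)
after link 3: o_3 = (7.4462, -5.7631, 6.5000)
after link 4: o_4 = (2.5825, -4.6872, 6.0670)
after link 5: o_5 = (2.6405, -3.7207, 7.8170)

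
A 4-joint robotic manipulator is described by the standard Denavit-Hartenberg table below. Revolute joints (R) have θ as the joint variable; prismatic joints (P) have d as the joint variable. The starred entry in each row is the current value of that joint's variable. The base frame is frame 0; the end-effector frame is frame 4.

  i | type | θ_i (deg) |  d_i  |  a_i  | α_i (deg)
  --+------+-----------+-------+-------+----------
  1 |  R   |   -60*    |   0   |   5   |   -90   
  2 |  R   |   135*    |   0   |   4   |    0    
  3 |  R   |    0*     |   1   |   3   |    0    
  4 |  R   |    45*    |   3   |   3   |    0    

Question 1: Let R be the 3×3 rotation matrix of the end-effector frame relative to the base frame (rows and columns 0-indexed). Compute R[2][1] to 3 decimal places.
1.000

End-effector y-axis (col 1 of R) = (-0.0000,0.0000,1.0000)
R[2][1] = 1.0000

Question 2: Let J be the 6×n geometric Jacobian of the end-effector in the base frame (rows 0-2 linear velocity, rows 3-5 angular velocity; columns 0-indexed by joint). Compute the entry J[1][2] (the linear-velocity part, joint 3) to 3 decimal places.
1.837

axis z_2 = (0.8660,0.5000,0.0000); lever o_n−o_2 = (0.9034,6.4352,-2.1213)
cross product → J_v[:, 2] = (-1.0607,1.8371,5.1213)
J_ω[:, 2] = z_2
entry J[1][2] = 1.8371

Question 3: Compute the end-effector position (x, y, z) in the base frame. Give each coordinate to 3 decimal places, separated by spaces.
after link 1: o_1 = (2.5000, -4.3301, 0.0000)
after link 2: o_2 = (1.0858, -1.8806, -2.8284)
after link 3: o_3 = (0.8912, 0.4565, -4.9497)
after link 4: o_4 = (1.9892, 4.5546, -4.9497)

1.989 4.555 -4.950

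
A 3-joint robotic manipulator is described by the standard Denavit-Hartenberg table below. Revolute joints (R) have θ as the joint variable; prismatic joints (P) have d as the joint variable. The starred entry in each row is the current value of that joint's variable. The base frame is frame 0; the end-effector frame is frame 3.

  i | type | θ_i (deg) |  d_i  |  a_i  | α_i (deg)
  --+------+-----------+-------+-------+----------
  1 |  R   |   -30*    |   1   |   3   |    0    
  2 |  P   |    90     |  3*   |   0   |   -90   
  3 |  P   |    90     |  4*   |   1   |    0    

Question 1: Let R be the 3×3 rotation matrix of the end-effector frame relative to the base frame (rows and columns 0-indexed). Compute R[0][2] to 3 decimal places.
End-effector z-axis (col 2 of R) = (-0.8660,0.5000,0.0000)
R[0][2] = -0.8660

-0.866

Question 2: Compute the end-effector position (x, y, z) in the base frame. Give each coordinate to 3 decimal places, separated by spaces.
after link 1: o_1 = (2.5981, -1.5000, 1.0000)
after link 2: o_2 = (2.5981, -1.5000, 4.0000)
after link 3: o_3 = (-0.8660, 0.5000, 3.0000)

-0.866 0.500 3.000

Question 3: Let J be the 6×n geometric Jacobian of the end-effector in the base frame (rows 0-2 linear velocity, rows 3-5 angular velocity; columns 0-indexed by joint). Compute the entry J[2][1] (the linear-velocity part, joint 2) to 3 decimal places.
1.000

prismatic axis z_1 = (0.0000,0.0000,1.0000)
J_v[:, 1] = z_1; J_ω[:, 1] = (0,0,0)
entry J[2][1] = 1.0000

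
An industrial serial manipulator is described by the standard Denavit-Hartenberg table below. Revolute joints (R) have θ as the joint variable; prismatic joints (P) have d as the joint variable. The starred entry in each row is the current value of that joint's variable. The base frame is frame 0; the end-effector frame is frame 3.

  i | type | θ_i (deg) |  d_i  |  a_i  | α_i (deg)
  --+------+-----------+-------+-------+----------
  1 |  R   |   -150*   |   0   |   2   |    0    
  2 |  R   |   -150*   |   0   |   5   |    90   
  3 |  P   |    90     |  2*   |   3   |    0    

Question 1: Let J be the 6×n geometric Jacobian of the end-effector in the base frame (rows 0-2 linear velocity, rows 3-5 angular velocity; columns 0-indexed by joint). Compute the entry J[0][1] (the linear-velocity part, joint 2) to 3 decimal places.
-3.330

axis z_1 = (0.0000,0.0000,1.0000); lever o_n−o_1 = (4.2321,3.3301,3.0000)
cross product → J_v[:, 1] = (-3.3301,4.2321,0.0000)
J_ω[:, 1] = z_1
entry J[0][1] = -3.3301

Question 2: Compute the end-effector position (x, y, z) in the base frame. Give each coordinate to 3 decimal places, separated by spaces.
2.500 2.330 3.000

after link 1: o_1 = (-1.7321, -1.0000, 0.0000)
after link 2: o_2 = (0.7679, 3.3301, 0.0000)
after link 3: o_3 = (2.5000, 2.3301, 3.0000)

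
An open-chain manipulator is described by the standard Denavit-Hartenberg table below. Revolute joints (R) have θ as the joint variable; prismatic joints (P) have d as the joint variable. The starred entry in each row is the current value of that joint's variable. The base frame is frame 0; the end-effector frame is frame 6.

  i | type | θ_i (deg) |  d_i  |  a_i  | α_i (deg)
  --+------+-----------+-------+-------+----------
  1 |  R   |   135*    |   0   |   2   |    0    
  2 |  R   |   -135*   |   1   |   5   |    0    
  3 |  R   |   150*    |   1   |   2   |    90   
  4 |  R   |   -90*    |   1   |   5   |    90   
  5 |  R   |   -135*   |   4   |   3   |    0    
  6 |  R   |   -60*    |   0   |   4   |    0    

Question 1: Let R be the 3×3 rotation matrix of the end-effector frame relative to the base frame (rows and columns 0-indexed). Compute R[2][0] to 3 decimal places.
0.966

End-effector x-axis (col 0 of R) = (0.1294,0.2241,0.9659)
R[2][0] = 0.9659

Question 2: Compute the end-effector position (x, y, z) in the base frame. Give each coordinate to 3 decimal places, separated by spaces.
5.275 0.340 2.985

after link 1: o_1 = (-1.4142, 1.4142, 0.0000)
after link 2: o_2 = (3.5858, 1.4142, 1.0000)
after link 3: o_3 = (1.8537, 2.4142, 2.0000)
after link 4: o_4 = (2.3537, 3.2802, -3.0000)
after link 5: o_5 = (4.7572, -0.5569, -0.8787)
after link 6: o_6 = (5.2748, 0.3397, 2.9850)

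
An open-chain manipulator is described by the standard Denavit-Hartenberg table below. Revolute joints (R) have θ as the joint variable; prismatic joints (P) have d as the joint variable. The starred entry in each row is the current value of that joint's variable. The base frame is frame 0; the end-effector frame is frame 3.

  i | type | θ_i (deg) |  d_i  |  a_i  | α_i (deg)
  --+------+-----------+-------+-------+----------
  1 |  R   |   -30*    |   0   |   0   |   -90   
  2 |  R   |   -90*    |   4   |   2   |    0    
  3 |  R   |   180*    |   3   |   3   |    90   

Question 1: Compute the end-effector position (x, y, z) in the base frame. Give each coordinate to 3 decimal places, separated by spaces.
3.500 6.062 -1.000

after link 1: o_1 = (0.0000, 0.0000, 0.0000)
after link 2: o_2 = (2.0000, 3.4641, 2.0000)
after link 3: o_3 = (3.5000, 6.0622, -1.0000)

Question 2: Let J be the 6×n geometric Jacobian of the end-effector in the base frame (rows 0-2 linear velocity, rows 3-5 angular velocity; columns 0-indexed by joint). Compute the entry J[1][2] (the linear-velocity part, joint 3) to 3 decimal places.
1.500

axis z_2 = (0.5000,0.8660,0.0000); lever o_n−o_2 = (1.5000,2.5981,-3.0000)
cross product → J_v[:, 2] = (-2.5981,1.5000,-0.0000)
J_ω[:, 2] = z_2
entry J[1][2] = 1.5000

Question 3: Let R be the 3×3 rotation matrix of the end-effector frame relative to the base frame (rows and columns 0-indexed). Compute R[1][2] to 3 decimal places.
-0.500

End-effector z-axis (col 2 of R) = (0.8660,-0.5000,0.0000)
R[1][2] = -0.5000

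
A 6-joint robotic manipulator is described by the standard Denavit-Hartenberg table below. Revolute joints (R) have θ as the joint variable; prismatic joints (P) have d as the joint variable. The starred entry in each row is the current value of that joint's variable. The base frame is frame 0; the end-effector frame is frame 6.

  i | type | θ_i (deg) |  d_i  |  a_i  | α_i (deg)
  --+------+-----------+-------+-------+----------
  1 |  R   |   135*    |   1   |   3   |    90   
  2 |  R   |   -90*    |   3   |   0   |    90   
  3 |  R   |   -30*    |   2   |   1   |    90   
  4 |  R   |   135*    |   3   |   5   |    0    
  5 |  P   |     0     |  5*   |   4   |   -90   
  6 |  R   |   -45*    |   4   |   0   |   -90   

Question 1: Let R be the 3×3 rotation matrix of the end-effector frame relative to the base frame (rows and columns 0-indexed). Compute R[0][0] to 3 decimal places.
0.097

End-effector x-axis (col 0 of R) = (0.0973,-0.6098,0.7866)
R[0][0] = 0.0973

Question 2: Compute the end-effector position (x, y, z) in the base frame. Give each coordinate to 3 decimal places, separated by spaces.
1.912 -1.674 12.095

after link 1: o_1 = (-2.1213, 2.1213, 1.0000)
after link 2: o_2 = (0.0000, 4.2426, 1.0000)
after link 3: o_3 = (1.0607, 2.4749, 0.1340)
after link 4: o_4 = (2.9735, -0.6122, 4.6958)
after link 5: o_5 = (2.9117, -4.6741, 9.6453)
after link 6: o_6 = (1.9117, -1.6741, 12.0948)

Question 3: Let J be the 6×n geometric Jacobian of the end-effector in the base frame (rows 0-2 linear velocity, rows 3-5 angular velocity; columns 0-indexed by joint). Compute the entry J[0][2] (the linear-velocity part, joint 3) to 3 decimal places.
axis z_2 = (0.7071,-0.7071,-0.0000); lever o_n−o_2 = (1.9117,-5.9167,11.0948)
cross product → J_v[:, 2] = (-7.8452,-7.8452,-2.8320)
J_ω[:, 2] = z_2
entry J[0][2] = -7.8452

-7.845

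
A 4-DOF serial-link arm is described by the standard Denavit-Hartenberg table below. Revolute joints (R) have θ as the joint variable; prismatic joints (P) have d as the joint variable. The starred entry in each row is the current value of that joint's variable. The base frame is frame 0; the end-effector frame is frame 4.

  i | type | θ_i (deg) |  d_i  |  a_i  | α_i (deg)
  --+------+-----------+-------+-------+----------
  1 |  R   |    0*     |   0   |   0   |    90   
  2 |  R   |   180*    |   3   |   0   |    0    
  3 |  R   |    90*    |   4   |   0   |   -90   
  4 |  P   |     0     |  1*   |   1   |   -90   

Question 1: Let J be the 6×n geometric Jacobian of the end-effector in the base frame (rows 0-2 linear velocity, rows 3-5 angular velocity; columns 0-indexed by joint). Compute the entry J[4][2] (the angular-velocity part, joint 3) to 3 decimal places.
-1.000

axis z_2 = (0.0000,-1.0000,0.0000); lever o_n−o_2 = (1.0000,-4.0000,-1.0000)
cross product → J_v[:, 2] = (1.0000,0.0000,1.0000)
J_ω[:, 2] = z_2
entry J[4][2] = -1.0000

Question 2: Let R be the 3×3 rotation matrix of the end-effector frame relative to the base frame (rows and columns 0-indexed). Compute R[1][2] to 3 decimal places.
End-effector z-axis (col 2 of R) = (0.0000,1.0000,-0.0000)
R[1][2] = 1.0000

1.000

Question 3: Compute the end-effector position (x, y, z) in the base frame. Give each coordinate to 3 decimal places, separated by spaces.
after link 1: o_1 = (0.0000, 0.0000, 0.0000)
after link 2: o_2 = (0.0000, -3.0000, 0.0000)
after link 3: o_3 = (0.0000, -7.0000, 0.0000)
after link 4: o_4 = (1.0000, -7.0000, -1.0000)

1.000 -7.000 -1.000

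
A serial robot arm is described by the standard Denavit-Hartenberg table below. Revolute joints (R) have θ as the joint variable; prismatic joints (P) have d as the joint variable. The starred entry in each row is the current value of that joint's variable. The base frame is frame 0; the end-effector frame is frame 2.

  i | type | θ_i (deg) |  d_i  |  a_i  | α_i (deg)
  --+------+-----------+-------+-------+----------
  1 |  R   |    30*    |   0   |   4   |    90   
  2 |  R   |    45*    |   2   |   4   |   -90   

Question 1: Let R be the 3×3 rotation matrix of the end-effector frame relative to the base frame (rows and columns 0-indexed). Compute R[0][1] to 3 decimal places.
End-effector y-axis (col 1 of R) = (-0.5000,0.8660,-0.0000)
R[0][1] = -0.5000

-0.500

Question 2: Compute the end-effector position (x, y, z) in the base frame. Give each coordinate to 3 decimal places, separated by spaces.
after link 1: o_1 = (3.4641, 2.0000, 0.0000)
after link 2: o_2 = (6.9136, 1.6822, 2.8284)

6.914 1.682 2.828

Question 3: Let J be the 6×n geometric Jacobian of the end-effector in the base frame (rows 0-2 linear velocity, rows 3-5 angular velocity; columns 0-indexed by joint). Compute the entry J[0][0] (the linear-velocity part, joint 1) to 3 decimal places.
-1.682

axis z_0 = ẑ; lever o_n−o_0 = (6.9136,1.6822,2.8284)
cross product → J_v[:, 0] = (-1.6822,6.9136,0.0000)
J_ω[:, 0] = z_0
entry J[0][0] = -1.6822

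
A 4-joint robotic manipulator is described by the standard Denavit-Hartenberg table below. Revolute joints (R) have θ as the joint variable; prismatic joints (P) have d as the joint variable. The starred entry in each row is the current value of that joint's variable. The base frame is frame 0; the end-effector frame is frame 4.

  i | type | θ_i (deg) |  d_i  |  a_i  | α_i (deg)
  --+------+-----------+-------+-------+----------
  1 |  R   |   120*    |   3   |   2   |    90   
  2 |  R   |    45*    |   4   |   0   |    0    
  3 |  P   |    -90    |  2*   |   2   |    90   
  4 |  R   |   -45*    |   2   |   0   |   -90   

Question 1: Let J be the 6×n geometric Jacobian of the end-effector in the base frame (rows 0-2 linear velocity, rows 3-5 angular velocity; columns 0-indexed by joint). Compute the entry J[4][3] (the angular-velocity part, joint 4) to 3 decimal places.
-0.612

axis z_3 = (0.3536,-0.6124,-0.7071); lever o_n−o_3 = (0.7071,-1.2247,-1.4142)
cross product → J_v[:, 3] = (0.0000,0.0000,0.0000)
J_ω[:, 3] = z_3
entry J[4][3] = -0.6124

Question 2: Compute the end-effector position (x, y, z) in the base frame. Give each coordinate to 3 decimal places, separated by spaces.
4.196 4.732 0.172

after link 1: o_1 = (-1.0000, 1.7321, 3.0000)
after link 2: o_2 = (2.4641, 3.7321, 3.0000)
after link 3: o_3 = (3.4890, 5.9568, 1.5858)
after link 4: o_4 = (4.1962, 4.7321, 0.1716)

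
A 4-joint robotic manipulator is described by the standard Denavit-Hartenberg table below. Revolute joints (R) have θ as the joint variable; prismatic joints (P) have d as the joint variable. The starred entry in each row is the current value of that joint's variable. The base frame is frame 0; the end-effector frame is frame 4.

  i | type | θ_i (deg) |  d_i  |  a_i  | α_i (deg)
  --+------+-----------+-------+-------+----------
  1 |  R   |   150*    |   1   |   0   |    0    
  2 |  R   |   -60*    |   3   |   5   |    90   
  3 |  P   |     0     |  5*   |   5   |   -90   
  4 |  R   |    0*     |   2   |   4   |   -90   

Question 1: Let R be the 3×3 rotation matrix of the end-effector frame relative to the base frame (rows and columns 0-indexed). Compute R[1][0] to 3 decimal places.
End-effector x-axis (col 0 of R) = (-0.0000,1.0000,0.0000)
R[1][0] = 1.0000

1.000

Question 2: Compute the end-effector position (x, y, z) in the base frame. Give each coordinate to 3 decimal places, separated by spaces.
after link 1: o_1 = (0.0000, 0.0000, 1.0000)
after link 2: o_2 = (-0.0000, 5.0000, 4.0000)
after link 3: o_3 = (5.0000, 10.0000, 4.0000)
after link 4: o_4 = (5.0000, 14.0000, 6.0000)

5.000 14.000 6.000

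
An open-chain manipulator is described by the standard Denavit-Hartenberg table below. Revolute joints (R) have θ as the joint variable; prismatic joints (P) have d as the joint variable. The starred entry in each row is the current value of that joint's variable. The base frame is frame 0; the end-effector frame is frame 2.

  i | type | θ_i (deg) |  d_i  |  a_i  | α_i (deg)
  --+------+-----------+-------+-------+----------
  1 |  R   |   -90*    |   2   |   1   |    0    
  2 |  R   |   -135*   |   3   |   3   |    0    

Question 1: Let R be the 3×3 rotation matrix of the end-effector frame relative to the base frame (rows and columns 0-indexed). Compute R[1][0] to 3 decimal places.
End-effector x-axis (col 0 of R) = (-0.7071,0.7071,0.0000)
R[1][0] = 0.7071

0.707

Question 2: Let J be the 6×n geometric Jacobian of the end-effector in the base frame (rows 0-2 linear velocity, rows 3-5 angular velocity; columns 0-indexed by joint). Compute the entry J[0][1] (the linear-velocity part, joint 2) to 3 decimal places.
axis z_1 = (0.0000,0.0000,1.0000); lever o_n−o_1 = (-2.1213,2.1213,3.0000)
cross product → J_v[:, 1] = (-2.1213,-2.1213,0.0000)
J_ω[:, 1] = z_1
entry J[0][1] = -2.1213

-2.121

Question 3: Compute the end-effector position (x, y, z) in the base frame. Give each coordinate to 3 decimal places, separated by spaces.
after link 1: o_1 = (0.0000, -1.0000, 2.0000)
after link 2: o_2 = (-2.1213, 1.1213, 5.0000)

-2.121 1.121 5.000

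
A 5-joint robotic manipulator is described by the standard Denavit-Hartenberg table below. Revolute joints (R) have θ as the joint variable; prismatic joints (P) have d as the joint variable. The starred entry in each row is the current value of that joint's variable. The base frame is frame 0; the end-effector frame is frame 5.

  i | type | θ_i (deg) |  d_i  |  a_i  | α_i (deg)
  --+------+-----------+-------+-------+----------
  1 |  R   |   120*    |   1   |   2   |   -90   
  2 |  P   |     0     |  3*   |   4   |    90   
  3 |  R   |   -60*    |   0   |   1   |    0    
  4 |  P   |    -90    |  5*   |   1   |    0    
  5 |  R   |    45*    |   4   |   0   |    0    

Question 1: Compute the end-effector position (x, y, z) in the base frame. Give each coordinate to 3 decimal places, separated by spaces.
after link 1: o_1 = (-1.0000, 1.7321, 1.0000)
after link 2: o_2 = (-5.5981, 3.6962, 1.0000)
after link 3: o_3 = (-5.0981, 4.5622, 1.0000)
after link 4: o_4 = (-4.2321, 4.0622, 6.0000)
after link 5: o_5 = (-4.2321, 4.0622, 10.0000)

-4.232 4.062 10.000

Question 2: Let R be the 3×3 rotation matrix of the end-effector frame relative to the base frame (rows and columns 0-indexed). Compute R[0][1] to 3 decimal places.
-0.259

End-effector y-axis (col 1 of R) = (-0.2588,0.9659,0.0000)
R[0][1] = -0.2588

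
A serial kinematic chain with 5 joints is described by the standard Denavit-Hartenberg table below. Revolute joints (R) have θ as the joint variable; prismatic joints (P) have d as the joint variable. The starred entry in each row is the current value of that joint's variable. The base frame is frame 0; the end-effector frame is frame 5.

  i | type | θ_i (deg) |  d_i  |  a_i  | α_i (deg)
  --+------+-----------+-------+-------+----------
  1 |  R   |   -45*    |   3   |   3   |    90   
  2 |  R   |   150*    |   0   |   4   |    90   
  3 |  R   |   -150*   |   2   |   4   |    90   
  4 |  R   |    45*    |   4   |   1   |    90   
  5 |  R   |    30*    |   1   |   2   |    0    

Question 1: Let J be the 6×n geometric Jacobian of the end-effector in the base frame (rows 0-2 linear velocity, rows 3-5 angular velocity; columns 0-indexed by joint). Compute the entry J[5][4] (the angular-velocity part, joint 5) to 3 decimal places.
-0.919

axis z_4 = (0.3750,0.1250,-0.9186); lever o_n−o_4 = (1.5844,-1.4431,-0.6382)
cross product → J_v[:, 4] = (-1.4053,-1.2160,-0.7392)
J_ω[:, 4] = z_4
entry J[5][4] = -0.9186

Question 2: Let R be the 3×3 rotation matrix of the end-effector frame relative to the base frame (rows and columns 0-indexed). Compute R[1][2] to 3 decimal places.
0.125

End-effector z-axis (col 2 of R) = (0.3750,0.1250,-0.9186)
R[1][2] = 0.1250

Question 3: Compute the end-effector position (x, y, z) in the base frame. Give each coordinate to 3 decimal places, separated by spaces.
after link 1: o_1 = (2.1213, -2.1213, 3.0000)
after link 2: o_2 = (-0.3282, 0.3282, 5.0000)
after link 3: o_3 = (3.9145, -1.0860, 5.0000)
after link 4: o_4 = (3.5647, -5.1353, 4.3062)
after link 5: o_5 = (5.1491, -6.5784, 3.6680)

5.149 -6.578 3.668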